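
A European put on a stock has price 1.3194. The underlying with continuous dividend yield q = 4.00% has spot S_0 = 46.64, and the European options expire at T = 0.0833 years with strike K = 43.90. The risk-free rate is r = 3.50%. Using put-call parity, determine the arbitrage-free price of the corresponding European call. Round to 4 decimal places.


Put-call parity: C - P = S_0 * exp(-qT) - K * exp(-rT).
S_0 * exp(-qT) = 46.6400 * 0.99667354 = 46.48485414
K * exp(-rT) = 43.9000 * 0.99708875 = 43.77219595
C = P + S*exp(-qT) - K*exp(-rT)
C = 1.3194 + 46.48485414 - 43.77219595 = 4.0321

Answer: Call price = 4.0321


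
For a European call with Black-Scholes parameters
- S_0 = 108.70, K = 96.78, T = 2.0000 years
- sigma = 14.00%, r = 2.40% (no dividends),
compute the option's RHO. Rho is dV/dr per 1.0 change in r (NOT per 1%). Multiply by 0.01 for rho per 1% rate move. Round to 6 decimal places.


Answer: Rho = 141.564345

Derivation:
d1 = 0.9280848868; d2 = 0.7300949881
phi(d1) = 0.2593415625; exp(-qT) = 1.0000000000; exp(-rT) = 0.9531337871
N(d2) = 0.7673339377
Rho = K*T*exp(-rT)*N(d2) = 96.7800 * 2.0000 * 0.9531337871 * 0.7673339377 = 141.564345


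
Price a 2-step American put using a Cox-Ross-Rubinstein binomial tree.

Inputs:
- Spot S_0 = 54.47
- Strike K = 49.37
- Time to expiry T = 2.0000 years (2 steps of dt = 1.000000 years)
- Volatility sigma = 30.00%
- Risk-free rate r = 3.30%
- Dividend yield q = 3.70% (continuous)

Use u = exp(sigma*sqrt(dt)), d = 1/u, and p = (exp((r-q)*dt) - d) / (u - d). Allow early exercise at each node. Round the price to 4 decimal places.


Answer: Price = V(0,0) = 6.1545

Derivation:
dt = T/N = 1.000000
u = exp(sigma*sqrt(dt)) = 1.349859; d = 1/u = 0.740818
p = (exp((r-q)*dt) - d) / (u - d) = 0.419003
Discount per step: exp(-r*dt) = 0.967539
Stock lattice S(k, i) with i counting down-moves:
  k=0: S(0,0) = 54.4700
  k=1: S(1,0) = 73.5268; S(1,1) = 40.3524
  k=2: S(2,0) = 99.2508; S(2,1) = 54.4700; S(2,2) = 29.8938
Terminal payoffs V(N, i) = max(K - S_T, 0):
  V(2,0) = 0.000000; V(2,1) = 0.000000; V(2,2) = 19.476230
Backward induction: V(k, i) = exp(-r*dt) * [p * V(k+1, i) + (1-p) * V(k+1, i+1)]; then take max(V_cont, immediate exercise) for American.
  V(1,0) = exp(-r*dt) * [p*0.000000 + (1-p)*0.000000] = 0.000000; exercise = 0.000000; V(1,0) = max -> 0.000000
  V(1,1) = exp(-r*dt) * [p*0.000000 + (1-p)*19.476230] = 10.948312; exercise = 9.017632; V(1,1) = max -> 10.948312
  V(0,0) = exp(-r*dt) * [p*0.000000 + (1-p)*10.948312] = 6.154452; exercise = 0.000000; V(0,0) = max -> 6.154452


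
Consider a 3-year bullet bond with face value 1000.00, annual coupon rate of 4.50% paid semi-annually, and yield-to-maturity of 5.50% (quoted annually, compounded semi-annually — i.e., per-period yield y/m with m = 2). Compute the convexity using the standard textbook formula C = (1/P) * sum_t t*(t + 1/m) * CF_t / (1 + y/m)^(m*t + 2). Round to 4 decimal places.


Coupon per period c = face * coupon_rate / m = 22.500000
Periods per year m = 2; per-period yield y/m = 0.027500
Number of cashflows N = 6
Cashflows (t years, CF_t, discount factor 1/(1+y/m)^(m*t), PV):
  t = 0.5000: CF_t = 22.500000, DF = 0.973236, PV = 21.897810
  t = 1.0000: CF_t = 22.500000, DF = 0.947188, PV = 21.311737
  t = 1.5000: CF_t = 22.500000, DF = 0.921838, PV = 20.741350
  t = 2.0000: CF_t = 22.500000, DF = 0.897166, PV = 20.186229
  t = 2.5000: CF_t = 22.500000, DF = 0.873154, PV = 19.645965
  t = 3.0000: CF_t = 1022.500000, DF = 0.849785, PV = 868.905074
Price P = sum_t PV_t = 972.688166
Convexity numerator sum_t t*(t + 1/m) * CF_t / (1+y/m)^(m*t + 2):
  t = 0.5000: term = 10.370675
  t = 1.0000: term = 30.279344
  t = 1.5000: term = 58.937895
  t = 2.0000: term = 95.600803
  t = 2.5000: term = 139.563216
  t = 3.0000: term = 8641.675840
Convexity = (1/P) * sum = 8976.427772 / 972.688166 = 9.228474

Answer: Convexity = 9.2285


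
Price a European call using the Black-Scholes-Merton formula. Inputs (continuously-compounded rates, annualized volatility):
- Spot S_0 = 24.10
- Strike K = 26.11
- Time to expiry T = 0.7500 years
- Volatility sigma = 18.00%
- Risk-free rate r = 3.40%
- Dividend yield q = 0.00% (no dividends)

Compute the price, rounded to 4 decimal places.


d1 = (ln(S/K) + (r - q + 0.5*sigma^2) * T) / (sigma * sqrt(T)) = -0.27235885
d2 = d1 - sigma * sqrt(T) = -0.42824342
exp(-rT) = 0.97482238; exp(-qT) = 1.00000000
C = S_0 * exp(-qT) * N(d1) - K * exp(-rT) * N(d2)
N(d1) = 0.39267306; N(d2) = 0.33423695
C = 24.1000 * 1.00000000 * 0.39267306 - 26.1100 * 0.97482238 * 0.33423695 = 0.9562

Answer: Price = 0.9562


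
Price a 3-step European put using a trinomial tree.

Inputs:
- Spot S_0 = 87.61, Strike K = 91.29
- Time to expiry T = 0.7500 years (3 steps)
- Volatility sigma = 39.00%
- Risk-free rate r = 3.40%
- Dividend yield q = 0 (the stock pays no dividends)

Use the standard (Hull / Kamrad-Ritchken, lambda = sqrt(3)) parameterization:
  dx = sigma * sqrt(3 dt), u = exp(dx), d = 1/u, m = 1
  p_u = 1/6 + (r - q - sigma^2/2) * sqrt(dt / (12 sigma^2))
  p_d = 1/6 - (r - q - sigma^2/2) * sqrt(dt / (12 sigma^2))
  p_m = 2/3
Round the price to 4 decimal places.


Answer: Price = V(0,0) = 12.0746

Derivation:
dt = T/N = 0.250000; dx = sigma*sqrt(3*dt) = 0.337750
u = exp(dx) = 1.401790; d = 1/u = 0.713374
p_u = 0.151104, p_m = 0.666667, p_d = 0.182229
Discount per step: exp(-r*dt) = 0.991536
Stock lattice S(k, j) with j the centered position index:
  k=0: S(0,+0) = 87.6100
  k=1: S(1,-1) = 62.4987; S(1,+0) = 87.6100; S(1,+1) = 122.8108
  k=2: S(2,-2) = 44.5849; S(2,-1) = 62.4987; S(2,+0) = 87.6100; S(2,+1) = 122.8108; S(2,+2) = 172.1550
  k=3: S(3,-3) = 31.8057; S(3,-2) = 44.5849; S(3,-1) = 62.4987; S(3,+0) = 87.6100; S(3,+1) = 122.8108; S(3,+2) = 172.1550; S(3,+3) = 241.3251
Terminal payoffs V(N, j) = max(K - S_T, 0):
  V(3,-3) = 59.484303; V(3,-2) = 46.705096; V(3,-1) = 28.791332; V(3,+0) = 3.680000; V(3,+1) = 0.000000; V(3,+2) = 0.000000; V(3,+3) = 0.000000
Backward induction: V(k, j) = exp(-r*dt) * [p_u * V(k+1, j+1) + p_m * V(k+1, j) + p_d * V(k+1, j-1)]
  V(2,-2) = exp(-r*dt) * [p_u*28.791332 + p_m*46.705096 + p_d*59.484303] = 45.934887
  V(2,-1) = exp(-r*dt) * [p_u*3.680000 + p_m*28.791332 + p_d*46.705096] = 28.022115
  V(2,+0) = exp(-r*dt) * [p_u*0.000000 + p_m*3.680000 + p_d*28.791332] = 7.634783
  V(2,+1) = exp(-r*dt) * [p_u*0.000000 + p_m*0.000000 + p_d*3.680000] = 0.664928
  V(2,+2) = exp(-r*dt) * [p_u*0.000000 + p_m*0.000000 + p_d*0.000000] = 0.000000
  V(1,-1) = exp(-r*dt) * [p_u*7.634783 + p_m*28.022115 + p_d*45.934887] = 27.967003
  V(1,+0) = exp(-r*dt) * [p_u*0.664928 + p_m*7.634783 + p_d*28.022115] = 10.209625
  V(1,+1) = exp(-r*dt) * [p_u*0.000000 + p_m*0.664928 + p_d*7.634783] = 1.819038
  V(0,+0) = exp(-r*dt) * [p_u*1.819038 + p_m*10.209625 + p_d*27.967003] = 12.074614


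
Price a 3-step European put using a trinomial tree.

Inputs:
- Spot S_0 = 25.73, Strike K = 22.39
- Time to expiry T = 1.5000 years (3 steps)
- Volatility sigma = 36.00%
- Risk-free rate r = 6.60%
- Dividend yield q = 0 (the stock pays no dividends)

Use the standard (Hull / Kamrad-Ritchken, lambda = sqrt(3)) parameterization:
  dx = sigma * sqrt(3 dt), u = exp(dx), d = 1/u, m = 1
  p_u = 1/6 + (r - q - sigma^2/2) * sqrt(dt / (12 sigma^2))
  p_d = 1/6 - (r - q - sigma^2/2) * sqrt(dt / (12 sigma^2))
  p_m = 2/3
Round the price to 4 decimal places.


Answer: Price = V(0,0) = 1.8927

Derivation:
dt = T/N = 0.500000; dx = sigma*sqrt(3*dt) = 0.440908
u = exp(dx) = 1.554118; d = 1/u = 0.643452
p_u = 0.167347, p_m = 0.666667, p_d = 0.165986
Discount per step: exp(-r*dt) = 0.967539
Stock lattice S(k, j) with j the centered position index:
  k=0: S(0,+0) = 25.7300
  k=1: S(1,-1) = 16.5560; S(1,+0) = 25.7300; S(1,+1) = 39.9875
  k=2: S(2,-2) = 10.6530; S(2,-1) = 16.5560; S(2,+0) = 25.7300; S(2,+1) = 39.9875; S(2,+2) = 62.1452
  k=3: S(3,-3) = 6.8547; S(3,-2) = 10.6530; S(3,-1) = 16.5560; S(3,+0) = 25.7300; S(3,+1) = 39.9875; S(3,+2) = 62.1452; S(3,+3) = 96.5810
Terminal payoffs V(N, j) = max(K - S_T, 0):
  V(3,-3) = 15.535309; V(3,-2) = 11.737002; V(3,-1) = 5.833985; V(3,+0) = 0.000000; V(3,+1) = 0.000000; V(3,+2) = 0.000000; V(3,+3) = 0.000000
Backward induction: V(k, j) = exp(-r*dt) * [p_u * V(k+1, j+1) + p_m * V(k+1, j) + p_d * V(k+1, j-1)]
  V(2,-2) = exp(-r*dt) * [p_u*5.833985 + p_m*11.737002 + p_d*15.535309] = 11.010218
  V(2,-1) = exp(-r*dt) * [p_u*0.000000 + p_m*5.833985 + p_d*11.737002] = 5.648011
  V(2,+0) = exp(-r*dt) * [p_u*0.000000 + p_m*0.000000 + p_d*5.833985] = 0.936927
  V(2,+1) = exp(-r*dt) * [p_u*0.000000 + p_m*0.000000 + p_d*0.000000] = 0.000000
  V(2,+2) = exp(-r*dt) * [p_u*0.000000 + p_m*0.000000 + p_d*0.000000] = 0.000000
  V(1,-1) = exp(-r*dt) * [p_u*0.936927 + p_m*5.648011 + p_d*11.010218] = 5.563034
  V(1,+0) = exp(-r*dt) * [p_u*0.000000 + p_m*0.936927 + p_d*5.648011] = 1.511402
  V(1,+1) = exp(-r*dt) * [p_u*0.000000 + p_m*0.000000 + p_d*0.936927] = 0.150469
  V(0,+0) = exp(-r*dt) * [p_u*0.150469 + p_m*1.511402 + p_d*5.563034] = 1.892669


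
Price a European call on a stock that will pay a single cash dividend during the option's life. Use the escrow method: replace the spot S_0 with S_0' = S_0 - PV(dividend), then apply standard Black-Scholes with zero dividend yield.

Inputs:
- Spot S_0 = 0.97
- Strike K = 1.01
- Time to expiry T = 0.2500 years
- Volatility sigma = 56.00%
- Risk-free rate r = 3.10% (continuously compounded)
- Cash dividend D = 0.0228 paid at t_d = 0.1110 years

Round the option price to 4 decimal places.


Answer: Price = 0.0832

Derivation:
PV(D) = D * exp(-r * t_d) = 0.0228 * 0.99656491 = 0.02272168
S_0' = S_0 - PV(D) = 0.9700 - 0.02272168 = 0.94727832
d1 = (ln(S_0'/K) + (r + sigma^2/2)*T) / (sigma*sqrt(T)) = -0.06129523
d2 = d1 - sigma*sqrt(T) = -0.34129523
exp(-rT) = 0.99227995
N(d1) = 0.47556205; N(d2) = 0.36644067
C = S_0' * N(d1) - K * exp(-rT) * N(d2) = 0.94727832 * 0.47556205 - 1.0100 * 0.99227995 * 0.36644067 = 0.0832


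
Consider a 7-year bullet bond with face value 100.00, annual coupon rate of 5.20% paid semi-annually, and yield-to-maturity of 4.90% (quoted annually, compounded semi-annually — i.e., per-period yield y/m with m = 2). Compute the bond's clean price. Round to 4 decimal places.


Answer: Price = 101.7597

Derivation:
Coupon per period c = face * coupon_rate / m = 2.600000
Periods per year m = 2; per-period yield y/m = 0.024500
Number of cashflows N = 14
Cashflows (t years, CF_t, discount factor 1/(1+y/m)^(m*t), PV):
  t = 0.5000: CF_t = 2.600000, DF = 0.976086, PV = 2.537823
  t = 1.0000: CF_t = 2.600000, DF = 0.952744, PV = 2.477134
  t = 1.5000: CF_t = 2.600000, DF = 0.929960, PV = 2.417895
  t = 2.0000: CF_t = 2.600000, DF = 0.907721, PV = 2.360073
  t = 2.5000: CF_t = 2.600000, DF = 0.886013, PV = 2.303634
  t = 3.0000: CF_t = 2.600000, DF = 0.864825, PV = 2.248545
  t = 3.5000: CF_t = 2.600000, DF = 0.844143, PV = 2.194773
  t = 4.0000: CF_t = 2.600000, DF = 0.823957, PV = 2.142287
  t = 4.5000: CF_t = 2.600000, DF = 0.804252, PV = 2.091056
  t = 5.0000: CF_t = 2.600000, DF = 0.785019, PV = 2.041050
  t = 5.5000: CF_t = 2.600000, DF = 0.766246, PV = 1.992240
  t = 6.0000: CF_t = 2.600000, DF = 0.747922, PV = 1.944598
  t = 6.5000: CF_t = 2.600000, DF = 0.730036, PV = 1.898095
  t = 7.0000: CF_t = 102.600000, DF = 0.712578, PV = 73.110522
Price P = sum_t PV_t = 101.759725


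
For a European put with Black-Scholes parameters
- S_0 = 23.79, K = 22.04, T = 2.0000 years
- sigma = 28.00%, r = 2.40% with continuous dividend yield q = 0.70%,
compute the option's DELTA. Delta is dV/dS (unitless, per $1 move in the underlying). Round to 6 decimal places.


d1 = 0.4768080120; d2 = 0.0808282146
phi(d1) = 0.3560758627; exp(-qT) = 0.9860975443; exp(-rT) = 0.9531337871
N(-d1) = 0.3167494200
Delta = -exp(-qT) * N(-d1) = -0.9860975443 * 0.3167494200 = -0.312346

Answer: Delta = -0.312346


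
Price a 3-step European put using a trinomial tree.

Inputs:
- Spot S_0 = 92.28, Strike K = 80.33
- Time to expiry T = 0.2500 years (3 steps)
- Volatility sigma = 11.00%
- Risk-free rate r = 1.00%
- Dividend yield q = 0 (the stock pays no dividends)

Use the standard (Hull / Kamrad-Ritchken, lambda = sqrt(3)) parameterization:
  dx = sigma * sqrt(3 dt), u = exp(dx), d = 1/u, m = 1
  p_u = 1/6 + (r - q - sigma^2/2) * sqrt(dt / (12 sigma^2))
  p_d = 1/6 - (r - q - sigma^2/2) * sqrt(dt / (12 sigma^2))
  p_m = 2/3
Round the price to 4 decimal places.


dt = T/N = 0.083333; dx = sigma*sqrt(3*dt) = 0.055000
u = exp(dx) = 1.056541; d = 1/u = 0.946485
p_u = 0.169659, p_m = 0.666667, p_d = 0.163674
Discount per step: exp(-r*dt) = 0.999167
Stock lattice S(k, j) with j the centered position index:
  k=0: S(0,+0) = 92.2800
  k=1: S(1,-1) = 87.3416; S(1,+0) = 92.2800; S(1,+1) = 97.4976
  k=2: S(2,-2) = 82.6676; S(2,-1) = 87.3416; S(2,+0) = 92.2800; S(2,+1) = 97.4976; S(2,+2) = 103.0101
  k=3: S(3,-3) = 78.2436; S(3,-2) = 82.6676; S(3,-1) = 87.3416; S(3,+0) = 92.2800; S(3,+1) = 97.4976; S(3,+2) = 103.0101; S(3,+3) = 108.8344
Terminal payoffs V(N, j) = max(K - S_T, 0):
  V(3,-3) = 2.086369; V(3,-2) = 0.000000; V(3,-1) = 0.000000; V(3,+0) = 0.000000; V(3,+1) = 0.000000; V(3,+2) = 0.000000; V(3,+3) = 0.000000
Backward induction: V(k, j) = exp(-r*dt) * [p_u * V(k+1, j+1) + p_m * V(k+1, j) + p_d * V(k+1, j-1)]
  V(2,-2) = exp(-r*dt) * [p_u*0.000000 + p_m*0.000000 + p_d*2.086369] = 0.341200
  V(2,-1) = exp(-r*dt) * [p_u*0.000000 + p_m*0.000000 + p_d*0.000000] = 0.000000
  V(2,+0) = exp(-r*dt) * [p_u*0.000000 + p_m*0.000000 + p_d*0.000000] = 0.000000
  V(2,+1) = exp(-r*dt) * [p_u*0.000000 + p_m*0.000000 + p_d*0.000000] = 0.000000
  V(2,+2) = exp(-r*dt) * [p_u*0.000000 + p_m*0.000000 + p_d*0.000000] = 0.000000
  V(1,-1) = exp(-r*dt) * [p_u*0.000000 + p_m*0.000000 + p_d*0.341200] = 0.055799
  V(1,+0) = exp(-r*dt) * [p_u*0.000000 + p_m*0.000000 + p_d*0.000000] = 0.000000
  V(1,+1) = exp(-r*dt) * [p_u*0.000000 + p_m*0.000000 + p_d*0.000000] = 0.000000
  V(0,+0) = exp(-r*dt) * [p_u*0.000000 + p_m*0.000000 + p_d*0.055799] = 0.009125

Answer: Price = V(0,0) = 0.0091


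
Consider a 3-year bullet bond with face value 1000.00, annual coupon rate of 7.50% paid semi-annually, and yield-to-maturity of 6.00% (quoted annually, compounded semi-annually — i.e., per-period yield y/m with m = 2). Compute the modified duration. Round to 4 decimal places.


Coupon per period c = face * coupon_rate / m = 37.500000
Periods per year m = 2; per-period yield y/m = 0.030000
Number of cashflows N = 6
Cashflows (t years, CF_t, discount factor 1/(1+y/m)^(m*t), PV):
  t = 0.5000: CF_t = 37.500000, DF = 0.970874, PV = 36.407767
  t = 1.0000: CF_t = 37.500000, DF = 0.942596, PV = 35.347347
  t = 1.5000: CF_t = 37.500000, DF = 0.915142, PV = 34.317812
  t = 2.0000: CF_t = 37.500000, DF = 0.888487, PV = 33.318264
  t = 2.5000: CF_t = 37.500000, DF = 0.862609, PV = 32.347829
  t = 3.0000: CF_t = 1037.500000, DF = 0.837484, PV = 868.889916
Price P = sum_t PV_t = 1040.628936
First compute Macaulay numerator sum_t t * PV_t:
  t * PV_t at t = 0.5000: 18.203883
  t * PV_t at t = 1.0000: 35.347347
  t * PV_t at t = 1.5000: 51.476718
  t * PV_t at t = 2.0000: 66.636529
  t * PV_t at t = 2.5000: 80.869574
  t * PV_t at t = 3.0000: 2606.669749
Macaulay duration D = 2859.203799 / 1040.628936 = 2.747573
Modified duration = D / (1 + y/m) = 2.747573 / (1 + 0.030000) = 2.667546

Answer: Modified duration = 2.6675


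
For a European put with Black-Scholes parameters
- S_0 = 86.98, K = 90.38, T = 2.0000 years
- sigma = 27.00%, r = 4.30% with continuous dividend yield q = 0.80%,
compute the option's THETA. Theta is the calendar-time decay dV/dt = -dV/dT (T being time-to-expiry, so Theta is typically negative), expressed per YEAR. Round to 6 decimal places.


d1 = 0.2738210859; d2 = -0.1080165760
phi(d1) = 0.3842632068; exp(-qT) = 0.9841273201; exp(-rT) = 0.9175942312
Theta = -S*exp(-qT)*phi(d1)*sigma/(2*sqrt(T)) + r*K*exp(-rT)*N(-d2) - q*S*exp(-qT)*N(-d1)
N(-d1) = 0.3921110593; N(-d2) = 0.5430087283; sqrt(T) = 1.4142135624
Term 1 = -86.9800 * 0.9841273201 * 0.3842632068 * 0.2700 / (2 * 1.4142135624) = -3.1399177005
Term 2 = 0.0430 * 90.3800 * 0.9175942312 * 0.5430087283 = 1.9364142842
Term 3 = -0.0080 * 86.9800 * 0.9841273201 * 0.3921110593 = -0.2685157534
Theta = -3.1399177005 + (1.9364142842) + (-0.2685157534) = -1.472019

Answer: Theta = -1.472019


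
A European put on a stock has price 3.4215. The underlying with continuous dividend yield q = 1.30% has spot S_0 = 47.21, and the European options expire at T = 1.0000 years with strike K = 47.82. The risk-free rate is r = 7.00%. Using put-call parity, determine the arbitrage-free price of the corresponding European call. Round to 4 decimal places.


Put-call parity: C - P = S_0 * exp(-qT) - K * exp(-rT).
S_0 * exp(-qT) = 47.2100 * 0.98708414 = 46.60024201
K * exp(-rT) = 47.8200 * 0.93239382 = 44.58707247
C = P + S*exp(-qT) - K*exp(-rT)
C = 3.4215 + 46.60024201 - 44.58707247 = 5.4347

Answer: Call price = 5.4347


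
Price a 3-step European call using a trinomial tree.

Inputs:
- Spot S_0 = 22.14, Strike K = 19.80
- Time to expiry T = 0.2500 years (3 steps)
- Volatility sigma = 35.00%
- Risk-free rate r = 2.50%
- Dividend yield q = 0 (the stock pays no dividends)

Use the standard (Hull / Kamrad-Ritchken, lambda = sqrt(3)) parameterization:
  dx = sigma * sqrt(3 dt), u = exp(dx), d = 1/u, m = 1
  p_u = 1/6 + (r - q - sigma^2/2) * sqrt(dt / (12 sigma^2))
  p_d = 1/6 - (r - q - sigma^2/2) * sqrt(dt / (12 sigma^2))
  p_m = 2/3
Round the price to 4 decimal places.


Answer: Price = V(0,0) = 3.0550

Derivation:
dt = T/N = 0.083333; dx = sigma*sqrt(3*dt) = 0.175000
u = exp(dx) = 1.191246; d = 1/u = 0.839457
p_u = 0.158036, p_m = 0.666667, p_d = 0.175298
Discount per step: exp(-r*dt) = 0.997919
Stock lattice S(k, j) with j the centered position index:
  k=0: S(0,+0) = 22.1400
  k=1: S(1,-1) = 18.5856; S(1,+0) = 22.1400; S(1,+1) = 26.3742
  k=2: S(2,-2) = 15.6018; S(2,-1) = 18.5856; S(2,+0) = 22.1400; S(2,+1) = 26.3742; S(2,+2) = 31.4182
  k=3: S(3,-3) = 13.0970; S(3,-2) = 15.6018; S(3,-1) = 18.5856; S(3,+0) = 22.1400; S(3,+1) = 26.3742; S(3,+2) = 31.4182; S(3,+3) = 37.4268
Terminal payoffs V(N, j) = max(S_T - K, 0):
  V(3,-3) = 0.000000; V(3,-2) = 0.000000; V(3,-1) = 0.000000; V(3,+0) = 2.340000; V(3,+1) = 6.574191; V(3,+2) = 11.618156; V(3,+3) = 17.626759
Backward induction: V(k, j) = exp(-r*dt) * [p_u * V(k+1, j+1) + p_m * V(k+1, j) + p_d * V(k+1, j-1)]
  V(2,-2) = exp(-r*dt) * [p_u*0.000000 + p_m*0.000000 + p_d*0.000000] = 0.000000
  V(2,-1) = exp(-r*dt) * [p_u*2.340000 + p_m*0.000000 + p_d*0.000000] = 0.369034
  V(2,+0) = exp(-r*dt) * [p_u*6.574191 + p_m*2.340000 + p_d*0.000000] = 2.593548
  V(2,+1) = exp(-r*dt) * [p_u*11.618156 + p_m*6.574191 + p_d*2.340000] = 6.615278
  V(2,+2) = exp(-r*dt) * [p_u*17.626759 + p_m*11.618156 + p_d*6.574191] = 11.659219
  V(1,-1) = exp(-r*dt) * [p_u*2.593548 + p_m*0.369034 + p_d*0.000000] = 0.654531
  V(1,+0) = exp(-r*dt) * [p_u*6.615278 + p_m*2.593548 + p_d*0.369034] = 2.833264
  V(1,+1) = exp(-r*dt) * [p_u*11.659219 + p_m*6.615278 + p_d*2.593548] = 6.693442
  V(0,+0) = exp(-r*dt) * [p_u*6.693442 + p_m*2.833264 + p_d*0.654531] = 3.055012


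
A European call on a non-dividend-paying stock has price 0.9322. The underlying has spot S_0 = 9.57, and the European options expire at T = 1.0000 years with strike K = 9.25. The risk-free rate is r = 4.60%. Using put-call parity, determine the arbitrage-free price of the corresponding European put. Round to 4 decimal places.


Put-call parity: C - P = S_0 * exp(-qT) - K * exp(-rT).
S_0 * exp(-qT) = 9.5700 * 1.00000000 = 9.57000000
K * exp(-rT) = 9.2500 * 0.95504196 = 8.83413815
P = C - S*exp(-qT) + K*exp(-rT)
P = 0.9322 - 9.57000000 + 8.83413815 = 0.1963

Answer: Put price = 0.1963


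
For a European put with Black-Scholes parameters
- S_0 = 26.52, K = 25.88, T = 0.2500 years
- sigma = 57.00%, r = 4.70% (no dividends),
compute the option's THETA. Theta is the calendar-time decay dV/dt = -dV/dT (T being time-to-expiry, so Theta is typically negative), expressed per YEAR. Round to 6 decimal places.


Answer: Theta = -5.207052

Derivation:
d1 = 0.2694427919; d2 = -0.0155572081
phi(d1) = 0.3847204770; exp(-qT) = 1.0000000000; exp(-rT) = 0.9883187617
Theta = -S*exp(-qT)*phi(d1)*sigma/(2*sqrt(T)) + r*K*exp(-rT)*N(-d2) - q*S*exp(-qT)*N(-d1)
N(-d1) = 0.3937944801; N(-d2) = 0.5062061777; sqrt(T) = 0.5000000000
Term 1 = -26.5200 * 1.0000000000 * 0.3847204770 * 0.5700 / (2 * 0.5000000000) = -5.8155886185
Term 2 = 0.0470 * 25.8800 * 0.9883187617 * 0.5062061777 = 0.6085364698
Term 3 = 0 (no dividend yield, q = 0)
Theta = -5.8155886185 + (0.6085364698) + (0.0000000000) = -5.207052


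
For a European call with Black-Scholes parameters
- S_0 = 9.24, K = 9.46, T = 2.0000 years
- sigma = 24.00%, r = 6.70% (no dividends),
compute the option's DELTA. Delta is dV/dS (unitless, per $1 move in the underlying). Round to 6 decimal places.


Answer: Delta = 0.689763

Derivation:
d1 = 0.4951795208; d2 = 0.1557682658
phi(d1) = 0.3529108117; exp(-qT) = 1.0000000000; exp(-rT) = 0.8745900646
N(d1) = 0.6897632974
Delta = exp(-qT) * N(d1) = 1.0000000000 * 0.6897632974 = 0.689763


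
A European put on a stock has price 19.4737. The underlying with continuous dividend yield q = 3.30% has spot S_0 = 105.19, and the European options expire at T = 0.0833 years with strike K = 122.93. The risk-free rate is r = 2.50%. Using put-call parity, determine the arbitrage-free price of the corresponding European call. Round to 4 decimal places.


Put-call parity: C - P = S_0 * exp(-qT) - K * exp(-rT).
S_0 * exp(-qT) = 105.1900 * 0.99725487 = 104.90124028
K * exp(-rT) = 122.9300 * 0.99791967 = 122.67426465
C = P + S*exp(-qT) - K*exp(-rT)
C = 19.4737 + 104.90124028 - 122.67426465 = 1.7007

Answer: Call price = 1.7007


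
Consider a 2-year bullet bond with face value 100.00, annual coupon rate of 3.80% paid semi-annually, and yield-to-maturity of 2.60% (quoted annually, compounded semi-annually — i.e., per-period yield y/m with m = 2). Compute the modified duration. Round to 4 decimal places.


Coupon per period c = face * coupon_rate / m = 1.900000
Periods per year m = 2; per-period yield y/m = 0.013000
Number of cashflows N = 4
Cashflows (t years, CF_t, discount factor 1/(1+y/m)^(m*t), PV):
  t = 0.5000: CF_t = 1.900000, DF = 0.987167, PV = 1.875617
  t = 1.0000: CF_t = 1.900000, DF = 0.974498, PV = 1.851547
  t = 1.5000: CF_t = 1.900000, DF = 0.961992, PV = 1.827786
  t = 2.0000: CF_t = 101.900000, DF = 0.949647, PV = 96.769033
Price P = sum_t PV_t = 102.323983
First compute Macaulay numerator sum_t t * PV_t:
  t * PV_t at t = 0.5000: 0.937808
  t * PV_t at t = 1.0000: 1.851547
  t * PV_t at t = 1.5000: 2.741678
  t * PV_t at t = 2.0000: 193.538067
Macaulay duration D = 199.069100 / 102.323983 = 1.945478
Modified duration = D / (1 + y/m) = 1.945478 / (1 + 0.013000) = 1.920512

Answer: Modified duration = 1.9205


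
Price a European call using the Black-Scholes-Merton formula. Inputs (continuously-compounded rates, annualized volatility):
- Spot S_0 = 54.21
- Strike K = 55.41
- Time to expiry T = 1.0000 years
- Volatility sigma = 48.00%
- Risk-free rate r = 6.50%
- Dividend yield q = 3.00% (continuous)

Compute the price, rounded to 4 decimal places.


Answer: Price = 10.2593

Derivation:
d1 = (ln(S/K) + (r - q + 0.5*sigma^2) * T) / (sigma * sqrt(T)) = 0.26730273
d2 = d1 - sigma * sqrt(T) = -0.21269727
exp(-rT) = 0.93706746; exp(-qT) = 0.97044553
C = S_0 * exp(-qT) * N(d1) - K * exp(-rT) * N(d2)
N(d1) = 0.60538196; N(d2) = 0.41578155
C = 54.2100 * 0.97044553 * 0.60538196 - 55.4100 * 0.93706746 * 0.41578155 = 10.2593


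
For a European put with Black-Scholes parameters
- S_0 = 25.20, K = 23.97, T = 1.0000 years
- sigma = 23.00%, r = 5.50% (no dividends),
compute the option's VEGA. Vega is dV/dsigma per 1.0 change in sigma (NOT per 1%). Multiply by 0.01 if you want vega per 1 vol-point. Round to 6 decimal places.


Answer: Vega = 8.537645

Derivation:
d1 = 0.5716997655; d2 = 0.3416997655
phi(d1) = 0.3387954168; exp(-qT) = 1.0000000000; exp(-rT) = 0.9464851480
Vega = S * exp(-qT) * phi(d1) * sqrt(T) = 25.2000 * 1.0000000000 * 0.3387954168 * 1.0000000000 = 8.537645


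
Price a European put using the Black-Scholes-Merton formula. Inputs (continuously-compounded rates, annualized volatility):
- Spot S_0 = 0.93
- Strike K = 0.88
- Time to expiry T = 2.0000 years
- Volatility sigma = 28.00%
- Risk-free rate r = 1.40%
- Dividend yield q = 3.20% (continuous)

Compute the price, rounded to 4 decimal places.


d1 = (ln(S/K) + (r - q + 0.5*sigma^2) * T) / (sigma * sqrt(T)) = 0.24663551
d2 = d1 - sigma * sqrt(T) = -0.14934429
exp(-rT) = 0.97238837; exp(-qT) = 0.93800500
P = K * exp(-rT) * N(-d2) - S_0 * exp(-qT) * N(-d1)
N(-d1) = 0.40259516; N(-d2) = 0.55935902
P = 0.8800 * 0.97238837 * 0.55935902 - 0.9300 * 0.93800500 * 0.40259516 = 0.1274

Answer: Price = 0.1274


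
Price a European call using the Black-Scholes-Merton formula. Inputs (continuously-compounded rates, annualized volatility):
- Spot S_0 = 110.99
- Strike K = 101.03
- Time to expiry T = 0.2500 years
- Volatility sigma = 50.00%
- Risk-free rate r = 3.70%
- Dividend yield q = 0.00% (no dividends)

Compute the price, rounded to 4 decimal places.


Answer: Price = 16.8221

Derivation:
d1 = (ln(S/K) + (r - q + 0.5*sigma^2) * T) / (sigma * sqrt(T)) = 0.53809042
d2 = d1 - sigma * sqrt(T) = 0.28809042
exp(-rT) = 0.99079265; exp(-qT) = 1.00000000
C = S_0 * exp(-qT) * N(d1) - K * exp(-rT) * N(d2)
N(d1) = 0.70474269; N(d2) = 0.61336124
C = 110.9900 * 1.00000000 * 0.70474269 - 101.0300 * 0.99079265 * 0.61336124 = 16.8221


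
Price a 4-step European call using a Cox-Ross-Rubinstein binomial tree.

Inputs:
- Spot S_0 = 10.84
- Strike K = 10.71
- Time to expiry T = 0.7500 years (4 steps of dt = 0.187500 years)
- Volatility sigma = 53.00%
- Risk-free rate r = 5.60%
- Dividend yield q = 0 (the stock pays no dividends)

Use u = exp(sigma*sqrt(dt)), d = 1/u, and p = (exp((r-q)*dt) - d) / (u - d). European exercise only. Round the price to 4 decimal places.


dt = T/N = 0.187500
u = exp(sigma*sqrt(dt)) = 1.257967; d = 1/u = 0.794934
p = (exp((r-q)*dt) - d) / (u - d) = 0.465672
Discount per step: exp(-r*dt) = 0.989555
Stock lattice S(k, i) with i counting down-moves:
  k=0: S(0,0) = 10.8400
  k=1: S(1,0) = 13.6364; S(1,1) = 8.6171
  k=2: S(2,0) = 17.1541; S(2,1) = 10.8400; S(2,2) = 6.8500
  k=3: S(3,0) = 21.5793; S(3,1) = 13.6364; S(3,2) = 8.6171; S(3,3) = 5.4453
  k=4: S(4,0) = 27.1460; S(4,1) = 17.1541; S(4,2) = 10.8400; S(4,3) = 6.8500; S(4,4) = 4.3287
Terminal payoffs V(N, i) = max(S_T - K, 0):
  V(4,0) = 16.436006; V(4,1) = 6.444087; V(4,2) = 0.130000; V(4,3) = 0.000000; V(4,4) = 0.000000
Backward induction: V(k, i) = exp(-r*dt) * [p * V(k+1, i) + (1-p) * V(k+1, i+1)].
  V(3,0) = exp(-r*dt) * [p*16.436006 + (1-p)*6.444087] = 10.981138
  V(3,1) = exp(-r*dt) * [p*6.444087 + (1-p)*0.130000] = 3.038226
  V(3,2) = exp(-r*dt) * [p*0.130000 + (1-p)*0.000000] = 0.059905
  V(3,3) = exp(-r*dt) * [p*0.000000 + (1-p)*0.000000] = 0.000000
  V(2,0) = exp(-r*dt) * [p*10.981138 + (1-p)*3.038226] = 6.666652
  V(2,1) = exp(-r*dt) * [p*3.038226 + (1-p)*0.059905] = 1.431715
  V(2,2) = exp(-r*dt) * [p*0.059905 + (1-p)*0.000000] = 0.027605
  V(1,0) = exp(-r*dt) * [p*6.666652 + (1-p)*1.431715] = 3.829063
  V(1,1) = exp(-r*dt) * [p*1.431715 + (1-p)*0.027605] = 0.674342
  V(0,0) = exp(-r*dt) * [p*3.829063 + (1-p)*0.674342] = 2.121020

Answer: Price = V(0,0) = 2.1210


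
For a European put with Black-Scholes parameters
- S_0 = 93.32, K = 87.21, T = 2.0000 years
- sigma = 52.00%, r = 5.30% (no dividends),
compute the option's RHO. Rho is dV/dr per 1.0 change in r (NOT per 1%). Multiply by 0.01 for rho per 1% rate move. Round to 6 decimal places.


d1 = 0.6039173885; d2 = -0.1314736639
phi(d1) = 0.3324397497; exp(-qT) = 1.0000000000; exp(-rT) = 0.8994246481
N(-d2) = 0.5522996906
Rho = -K*T*exp(-rT)*N(-d2) = -87.2100 * 2.0000 * 0.8994246481 * 0.5522996906 = -86.643476

Answer: Rho = -86.643476


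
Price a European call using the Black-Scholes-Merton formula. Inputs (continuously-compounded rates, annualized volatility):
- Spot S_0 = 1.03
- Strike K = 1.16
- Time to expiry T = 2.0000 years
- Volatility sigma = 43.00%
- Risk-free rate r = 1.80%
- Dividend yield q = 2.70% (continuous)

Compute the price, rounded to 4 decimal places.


d1 = (ln(S/K) + (r - q + 0.5*sigma^2) * T) / (sigma * sqrt(T)) = 0.07899665
d2 = d1 - sigma * sqrt(T) = -0.52911518
exp(-rT) = 0.96464029; exp(-qT) = 0.94743211
C = S_0 * exp(-qT) * N(d1) - K * exp(-rT) * N(d2)
N(d1) = 0.53148236; N(d2) = 0.29836277
C = 1.0300 * 0.94743211 * 0.53148236 - 1.1600 * 0.96464029 * 0.29836277 = 0.1848

Answer: Price = 0.1848


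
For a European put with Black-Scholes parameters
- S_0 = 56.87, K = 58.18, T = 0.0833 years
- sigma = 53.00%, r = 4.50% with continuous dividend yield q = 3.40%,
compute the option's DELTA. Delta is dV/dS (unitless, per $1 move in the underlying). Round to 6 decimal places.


d1 = -0.0664057753; d2 = -0.2193729940
phi(d1) = 0.3980636361; exp(-qT) = 0.9971718069; exp(-rT) = 0.9962585169
N(-d1) = 0.5264726138
Delta = -exp(-qT) * N(-d1) = -0.9971718069 * 0.5264726138 = -0.524984

Answer: Delta = -0.524984


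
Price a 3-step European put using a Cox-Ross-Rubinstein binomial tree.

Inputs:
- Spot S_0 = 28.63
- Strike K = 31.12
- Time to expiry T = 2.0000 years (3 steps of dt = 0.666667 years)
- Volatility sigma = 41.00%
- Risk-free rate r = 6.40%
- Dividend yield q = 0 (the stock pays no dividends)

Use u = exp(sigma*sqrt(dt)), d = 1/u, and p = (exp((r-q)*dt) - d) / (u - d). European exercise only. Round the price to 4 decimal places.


Answer: Price = V(0,0) = 6.1752

Derivation:
dt = T/N = 0.666667
u = exp(sigma*sqrt(dt)) = 1.397610; d = 1/u = 0.715507
p = (exp((r-q)*dt) - d) / (u - d) = 0.480987
Discount per step: exp(-r*dt) = 0.958231
Stock lattice S(k, i) with i counting down-moves:
  k=0: S(0,0) = 28.6300
  k=1: S(1,0) = 40.0136; S(1,1) = 20.4850
  k=2: S(2,0) = 55.9234; S(2,1) = 28.6300; S(2,2) = 14.6571
  k=3: S(3,0) = 78.1591; S(3,1) = 40.0136; S(3,2) = 20.4850; S(3,3) = 10.4873
Terminal payoffs V(N, i) = max(K - S_T, 0):
  V(3,0) = 0.000000; V(3,1) = 0.000000; V(3,2) = 10.635028; V(3,3) = 20.632707
Backward induction: V(k, i) = exp(-r*dt) * [p * V(k+1, i) + (1-p) * V(k+1, i+1)].
  V(2,0) = exp(-r*dt) * [p*0.000000 + (1-p)*0.000000] = 0.000000
  V(2,1) = exp(-r*dt) * [p*0.000000 + (1-p)*10.635028] = 5.289160
  V(2,2) = exp(-r*dt) * [p*10.635028 + (1-p)*20.632707] = 15.162996
  V(1,0) = exp(-r*dt) * [p*0.000000 + (1-p)*5.289160] = 2.630479
  V(1,1) = exp(-r*dt) * [p*5.289160 + (1-p)*15.162996] = 9.978829
  V(0,0) = exp(-r*dt) * [p*2.630479 + (1-p)*9.978829] = 6.175190


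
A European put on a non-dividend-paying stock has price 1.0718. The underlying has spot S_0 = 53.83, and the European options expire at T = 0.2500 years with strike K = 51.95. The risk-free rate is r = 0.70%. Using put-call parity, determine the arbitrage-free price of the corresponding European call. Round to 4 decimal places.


Put-call parity: C - P = S_0 * exp(-qT) - K * exp(-rT).
S_0 * exp(-qT) = 53.8300 * 1.00000000 = 53.83000000
K * exp(-rT) = 51.9500 * 0.99825153 = 51.85916700
C = P + S*exp(-qT) - K*exp(-rT)
C = 1.0718 + 53.83000000 - 51.85916700 = 3.0426

Answer: Call price = 3.0426


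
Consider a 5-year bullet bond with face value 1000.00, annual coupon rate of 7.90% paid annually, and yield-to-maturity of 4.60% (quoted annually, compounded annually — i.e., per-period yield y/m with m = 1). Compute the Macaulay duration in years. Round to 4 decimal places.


Answer: Macaulay duration = 4.3685 years

Derivation:
Coupon per period c = face * coupon_rate / m = 79.000000
Periods per year m = 1; per-period yield y/m = 0.046000
Number of cashflows N = 5
Cashflows (t years, CF_t, discount factor 1/(1+y/m)^(m*t), PV):
  t = 1.0000: CF_t = 79.000000, DF = 0.956023, PV = 75.525813
  t = 2.0000: CF_t = 79.000000, DF = 0.913980, PV = 72.204410
  t = 3.0000: CF_t = 79.000000, DF = 0.873786, PV = 69.029072
  t = 4.0000: CF_t = 79.000000, DF = 0.835359, PV = 65.993377
  t = 5.0000: CF_t = 1079.000000, DF = 0.798623, PV = 861.713748
Price P = sum_t PV_t = 1144.466420
Macaulay numerator sum_t t * PV_t:
  t * PV_t at t = 1.0000: 75.525813
  t * PV_t at t = 2.0000: 144.408820
  t * PV_t at t = 3.0000: 207.087217
  t * PV_t at t = 4.0000: 263.973508
  t * PV_t at t = 5.0000: 4308.568742
Macaulay duration D = (sum_t t * PV_t) / P = 4999.564100 / 1144.466420 = 4.368467


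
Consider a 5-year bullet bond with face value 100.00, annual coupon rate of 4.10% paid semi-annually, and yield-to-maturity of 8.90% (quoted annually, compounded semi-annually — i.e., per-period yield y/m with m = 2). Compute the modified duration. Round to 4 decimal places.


Answer: Modified duration = 4.3199

Derivation:
Coupon per period c = face * coupon_rate / m = 2.050000
Periods per year m = 2; per-period yield y/m = 0.044500
Number of cashflows N = 10
Cashflows (t years, CF_t, discount factor 1/(1+y/m)^(m*t), PV):
  t = 0.5000: CF_t = 2.050000, DF = 0.957396, PV = 1.962662
  t = 1.0000: CF_t = 2.050000, DF = 0.916607, PV = 1.879044
  t = 1.5000: CF_t = 2.050000, DF = 0.877556, PV = 1.798989
  t = 2.0000: CF_t = 2.050000, DF = 0.840168, PV = 1.722345
  t = 2.5000: CF_t = 2.050000, DF = 0.804374, PV = 1.648966
  t = 3.0000: CF_t = 2.050000, DF = 0.770104, PV = 1.578713
  t = 3.5000: CF_t = 2.050000, DF = 0.737294, PV = 1.511453
  t = 4.0000: CF_t = 2.050000, DF = 0.705883, PV = 1.447059
  t = 4.5000: CF_t = 2.050000, DF = 0.675809, PV = 1.385409
  t = 5.0000: CF_t = 102.050000, DF = 0.647017, PV = 66.028064
Price P = sum_t PV_t = 80.962704
First compute Macaulay numerator sum_t t * PV_t:
  t * PV_t at t = 0.5000: 0.981331
  t * PV_t at t = 1.0000: 1.879044
  t * PV_t at t = 1.5000: 2.698484
  t * PV_t at t = 2.0000: 3.444689
  t * PV_t at t = 2.5000: 4.122414
  t * PV_t at t = 3.0000: 4.736139
  t * PV_t at t = 3.5000: 5.290087
  t * PV_t at t = 4.0000: 5.788237
  t * PV_t at t = 4.5000: 6.234338
  t * PV_t at t = 5.0000: 330.140322
Macaulay duration D = 365.315085 / 80.962704 = 4.512140
Modified duration = D / (1 + y/m) = 4.512140 / (1 + 0.044500) = 4.319905


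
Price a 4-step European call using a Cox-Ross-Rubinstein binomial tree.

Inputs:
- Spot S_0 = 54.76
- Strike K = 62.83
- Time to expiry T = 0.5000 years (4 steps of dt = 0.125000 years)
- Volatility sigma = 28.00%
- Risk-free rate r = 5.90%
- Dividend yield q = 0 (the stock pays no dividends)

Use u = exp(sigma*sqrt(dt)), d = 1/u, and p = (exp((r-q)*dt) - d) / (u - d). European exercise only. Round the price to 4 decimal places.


dt = T/N = 0.125000
u = exp(sigma*sqrt(dt)) = 1.104061; d = 1/u = 0.905747
p = (exp((r-q)*dt) - d) / (u - d) = 0.512598
Discount per step: exp(-r*dt) = 0.992652
Stock lattice S(k, i) with i counting down-moves:
  k=0: S(0,0) = 54.7600
  k=1: S(1,0) = 60.4584; S(1,1) = 49.5987
  k=2: S(2,0) = 66.7497; S(2,1) = 54.7600; S(2,2) = 44.9239
  k=3: S(3,0) = 73.6957; S(3,1) = 60.4584; S(3,2) = 49.5987; S(3,3) = 40.6897
  k=4: S(4,0) = 81.3646; S(4,1) = 66.7497; S(4,2) = 54.7600; S(4,3) = 44.9239; S(4,4) = 36.8546
Terminal payoffs V(N, i) = max(S_T - K, 0):
  V(4,0) = 18.534560; V(4,1) = 3.919706; V(4,2) = 0.000000; V(4,3) = 0.000000; V(4,4) = 0.000000
Backward induction: V(k, i) = exp(-r*dt) * [p * V(k+1, i) + (1-p) * V(k+1, i+1)].
  V(3,0) = exp(-r*dt) * [p*18.534560 + (1-p)*3.919706] = 11.327396
  V(3,1) = exp(-r*dt) * [p*3.919706 + (1-p)*0.000000] = 1.994468
  V(3,2) = exp(-r*dt) * [p*0.000000 + (1-p)*0.000000] = 0.000000
  V(3,3) = exp(-r*dt) * [p*0.000000 + (1-p)*0.000000] = 0.000000
  V(2,0) = exp(-r*dt) * [p*11.327396 + (1-p)*1.994468] = 6.728696
  V(2,1) = exp(-r*dt) * [p*1.994468 + (1-p)*0.000000] = 1.014847
  V(2,2) = exp(-r*dt) * [p*0.000000 + (1-p)*0.000000] = 0.000000
  V(1,0) = exp(-r*dt) * [p*6.728696 + (1-p)*1.014847] = 3.914774
  V(1,1) = exp(-r*dt) * [p*1.014847 + (1-p)*0.000000] = 0.516386
  V(0,0) = exp(-r*dt) * [p*3.914774 + (1-p)*0.516386] = 2.241797

Answer: Price = V(0,0) = 2.2418


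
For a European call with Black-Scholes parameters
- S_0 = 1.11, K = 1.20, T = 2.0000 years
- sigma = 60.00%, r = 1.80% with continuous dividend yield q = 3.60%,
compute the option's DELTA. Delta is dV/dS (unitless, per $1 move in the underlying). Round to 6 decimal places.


Answer: Delta = 0.571417

Derivation:
d1 = 0.2899591041; d2 = -0.5585690333
phi(d1) = 0.3825191069; exp(-qT) = 0.9305308958; exp(-rT) = 0.9646402935
N(d1) = 0.6140762378
Delta = exp(-qT) * N(d1) = 0.9305308958 * 0.6140762378 = 0.571417


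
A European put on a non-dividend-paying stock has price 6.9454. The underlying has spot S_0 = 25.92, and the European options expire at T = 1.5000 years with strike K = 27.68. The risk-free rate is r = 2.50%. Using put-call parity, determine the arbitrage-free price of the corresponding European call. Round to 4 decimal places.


Put-call parity: C - P = S_0 * exp(-qT) - K * exp(-rT).
S_0 * exp(-qT) = 25.9200 * 1.00000000 = 25.92000000
K * exp(-rT) = 27.6800 * 0.96319442 = 26.66122148
C = P + S*exp(-qT) - K*exp(-rT)
C = 6.9454 + 25.92000000 - 26.66122148 = 6.2042

Answer: Call price = 6.2042


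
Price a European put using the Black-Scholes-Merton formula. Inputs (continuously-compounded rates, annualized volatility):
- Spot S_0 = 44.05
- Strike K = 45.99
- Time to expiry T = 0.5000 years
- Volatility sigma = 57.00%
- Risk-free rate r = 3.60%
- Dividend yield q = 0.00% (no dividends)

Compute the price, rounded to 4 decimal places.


d1 = (ln(S/K) + (r - q + 0.5*sigma^2) * T) / (sigma * sqrt(T)) = 0.13925382
d2 = d1 - sigma * sqrt(T) = -0.26379705
exp(-rT) = 0.98216103; exp(-qT) = 1.00000000
P = K * exp(-rT) * N(-d2) - S_0 * exp(-qT) * N(-d1)
N(-d1) = 0.44462479; N(-d2) = 0.60403185
P = 45.9900 * 0.98216103 * 0.60403185 - 44.0500 * 1.00000000 * 0.44462479 = 7.6981

Answer: Price = 7.6981


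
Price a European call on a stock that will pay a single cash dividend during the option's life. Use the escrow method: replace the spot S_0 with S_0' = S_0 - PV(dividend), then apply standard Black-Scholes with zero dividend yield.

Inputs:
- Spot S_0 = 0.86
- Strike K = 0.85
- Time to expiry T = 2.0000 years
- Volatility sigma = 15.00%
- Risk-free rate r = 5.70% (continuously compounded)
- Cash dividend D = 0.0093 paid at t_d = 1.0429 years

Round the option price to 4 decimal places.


Answer: Price = 0.1242

Derivation:
PV(D) = D * exp(-r * t_d) = 0.0093 * 0.94228708 = 0.00876327
S_0' = S_0 - PV(D) = 0.8600 - 0.00876327 = 0.85123673
d1 = (ln(S_0'/K) + (r + sigma^2/2)*T) / (sigma*sqrt(T)) = 0.65032101
d2 = d1 - sigma*sqrt(T) = 0.43818898
exp(-rT) = 0.89225796
N(d1) = 0.74225756; N(d2) = 0.66937535
C = S_0' * N(d1) - K * exp(-rT) * N(d2) = 0.85123673 * 0.74225756 - 0.8500 * 0.89225796 * 0.66937535 = 0.1242


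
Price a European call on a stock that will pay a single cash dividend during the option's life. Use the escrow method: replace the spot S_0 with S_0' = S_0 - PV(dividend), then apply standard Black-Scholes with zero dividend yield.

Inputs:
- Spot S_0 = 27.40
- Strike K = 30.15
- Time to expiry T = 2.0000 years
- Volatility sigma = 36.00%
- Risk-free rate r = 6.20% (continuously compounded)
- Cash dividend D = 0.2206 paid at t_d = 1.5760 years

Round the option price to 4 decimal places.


PV(D) = D * exp(-r * t_d) = 0.2206 * 0.90691006 = 0.20006436
S_0' = S_0 - PV(D) = 27.4000 - 0.20006436 = 27.19993564
d1 = (ln(S_0'/K) + (r + sigma^2/2)*T) / (sigma*sqrt(T)) = 0.29586464
d2 = d1 - sigma*sqrt(T) = -0.21325224
exp(-rT) = 0.88337984
N(d1) = 0.61633327; N(d2) = 0.41556511
C = S_0' * N(d1) - K * exp(-rT) * N(d2) = 27.19993564 * 0.61633327 - 30.1500 * 0.88337984 * 0.41556511 = 5.6961

Answer: Price = 5.6961


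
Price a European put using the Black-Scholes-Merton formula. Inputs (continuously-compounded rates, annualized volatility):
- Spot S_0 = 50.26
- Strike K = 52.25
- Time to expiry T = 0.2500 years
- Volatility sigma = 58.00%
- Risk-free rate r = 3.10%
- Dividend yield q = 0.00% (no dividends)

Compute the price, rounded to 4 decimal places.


d1 = (ln(S/K) + (r - q + 0.5*sigma^2) * T) / (sigma * sqrt(T)) = 0.03782635
d2 = d1 - sigma * sqrt(T) = -0.25217365
exp(-rT) = 0.99227995; exp(-qT) = 1.00000000
P = K * exp(-rT) * N(-d2) - S_0 * exp(-qT) * N(-d1)
N(-d1) = 0.48491307; N(-d2) = 0.59954658
P = 52.2500 * 0.99227995 * 0.59954658 - 50.2600 * 1.00000000 * 0.48491307 = 6.7127

Answer: Price = 6.7127
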